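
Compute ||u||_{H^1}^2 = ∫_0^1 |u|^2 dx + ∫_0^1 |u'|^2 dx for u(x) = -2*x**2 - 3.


||u||_{H^1}^2 = 287/15

The H^1 norm (squared) on an interval (0, L) is
  ||u||_{H^1}^2 = ∫_0^L u(x)^2 dx + ∫_0^L u'(x)^2 dx.
Compute u'(x) = -4*x.
Then u(x)^2 = 4*x**4 + 12*x**2 + 9 and u'(x)^2 = 16*x**2.
Integrate each monomial from 0 to 1 using ∫_0^1 c·x^n dx = c·1^(n+1)/(n+1):
  ∫_0^1 u(x)^2 dx = ∫_0^1 (4*x^4 + 12*x^2 + 9) dx. Term by term:
    ∫_0^1 4*x^4 dx = 4/5;  ∫_0^1 12*x^2 dx = 4;  ∫_0^1 9 dx = 9.
  Sum: 4/5 + 4 + 9 = 69/5.
  ∫_0^1 u'(x)^2 dx = ∫_0^1 (16*x^2) dx. Term by term:
    ∫_0^1 16*x^2 dx = 16/3.
Adding: ||u||_{H^1}^2 = 69/5 + 16/3 = 287/15.


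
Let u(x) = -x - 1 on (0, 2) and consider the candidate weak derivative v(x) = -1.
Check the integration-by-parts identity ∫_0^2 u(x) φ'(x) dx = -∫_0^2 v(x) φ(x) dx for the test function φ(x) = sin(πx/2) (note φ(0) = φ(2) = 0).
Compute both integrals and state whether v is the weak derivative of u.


LHS = 4/π, RHS = 4/π. Yes, v = u' weakly.

u(x) = -x - 1, classical derivative u'(x) = -1.
φ(x) = sin(πx/2), so φ'(x) = π*cos(π*x/2)/2.
Note φ(0) = φ(2) = 0, so the boundary term u·φ vanishes.
LHS = ∫_0^2 u(x) φ'(x) dx = ∫_0^2 (-π*x*cos(π*x/2)/2 - π*cos(π*x/2)/2) dx. Term by term:
  ∫_0^2 -π*cos(π*x/2)/2 dx = 0;  ∫_0^2 -π*x*cos(π*x/2)/2 dx = 4/π.
Sum: 0 + 4/π = 4/π.
So LHS = 4/π.
∫_0^2 v(x) φ(x) dx = ∫_0^2 (-sin(π*x/2)) dx. Term by term:
  ∫_0^2 -sin(π*x/2) dx = -4/π.
So RHS = -∫_0^2 v(x) φ(x) dx = 4/π.
LHS = RHS, so the identity holds for this test φ.
Moreover u is smooth here and v(x) = u'(x) = -1 pointwise, so the identity holds for every test function. Hence v is the weak derivative of u.


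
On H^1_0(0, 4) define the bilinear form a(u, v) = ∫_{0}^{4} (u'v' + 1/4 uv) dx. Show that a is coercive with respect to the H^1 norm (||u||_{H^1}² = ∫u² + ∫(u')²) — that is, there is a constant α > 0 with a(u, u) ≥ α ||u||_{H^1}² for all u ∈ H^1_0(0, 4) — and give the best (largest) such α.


α = (4 + π^2)/(π^2 + 16)

Coercivity of a(·,·) on H^1_0(0, 4) means a(u, u) ≥ α ||u||_{H^1}² for every u ∈ H^1_0.
The interval has length L = 4, and Poincaré/coercivity depend only on L. Here a(u, u) = ∫(u')² + (1/4)·∫u².
Here 0 < c = 1/4 < 1. The condition a(u,u) ≥ α||u||_{H^1}² reads (1−α)∫(u')² ≥ (α−c)∫u². Any admissible α is ≤ 1 (rapidly oscillating u have ∫u²/∫(u')² → 0), and α = 1 would force 0 ≥ (1−c)∫u², impossible since c < 1; so 1−α > 0. By the sharp Poincaré inequality on H^1_0 of an interval of length L, ∫(u')² ≥ (π/L)²∫u² with equality for the first sine mode sin(π(x−x₀)/L) (x₀ the left endpoint), so the inequality holds for all u iff (1−α)(π/L)² ≥ α − c, i.e. α ≤ ((π/L)² + c)/((π/L)² + 1) = (1 + c(L/π)²)/(1 + (L/π)²). With (π/L)² = π^2/16 and c = 1/4, the largest admissible constant is α = ((π/L)² + c)/((π/L)² + 1).
Simplifying, α = (4 + π^2)/(π^2 + 16).


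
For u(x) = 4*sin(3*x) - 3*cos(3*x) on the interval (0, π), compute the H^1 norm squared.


||u||_{H^1(0,π)}^2 = 125*π

u'(x) = 9*sin(3*x) + 12*cos(3*x).
Expand u² and (u')² and integrate term by term on (0, π), using: for integers n ≥ 1, ∫_0^π sin²(nx) dx = ∫_0^π cos²(nx) dx = π/2; for n ≠ n', ∫_0^π sin(nx)sin(n'x) dx = ∫_0^π cos(nx)cos(n'x) dx = 0; and by product-to-sum, ∫_0^π sin(nx)cos(n'x) dx = ½∫_0^π [sin((n+n')x) + sin((n−n')x)] dx, which is 0 when n+n' is even and 2n/(n²−n'²) when n+n' is odd (it need not vanish on (0, π)).
  u² squared terms: (-3)²·∫cos(3x)² dx = 9·π/2 = 9*π/2;  (4)²·∫sin(3x)² dx = 16·π/2 = 8*π.
  u² cross terms: 2·(-3)·(4)·∫cos(3x)·sin(3x) dx = -24·(0) = 0.
  So ∫_0^π u² dx = 9*π/2 + 8*π + 0 = 25*π/2.
  (u')² squared terms: (9)²·∫sin(3x)² dx = 81·π/2 = 81*π/2;  (12)²·∫cos(3x)² dx = 144·π/2 = 72*π.
  (u')² cross terms: 2·(9)·(12)·∫sin(3x)·cos(3x) dx = 216·(0) = 0.
  So ∫_0^π (u')² dx = 81*π/2 + 72*π + 0 = 225*π/2.
||u||_{H^1}^2 = (25*π/2) + (225*π/2) = 125*π.


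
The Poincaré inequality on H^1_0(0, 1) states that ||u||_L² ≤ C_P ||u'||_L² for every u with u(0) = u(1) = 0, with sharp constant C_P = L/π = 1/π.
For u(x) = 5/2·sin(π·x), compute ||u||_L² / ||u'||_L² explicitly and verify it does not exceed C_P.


||u||_L² / ||u'||_L² = 1/π = C_P.

u(x) = 5/2·sin(π·x), so u'(x) = 5*π*cos(π*x)/2.
Writing u(x) = A·sin(kπx/L) with A = 5/2 and k = 1, use ∫_0^L sin²(kπx/L) dx = L/2 and ∫_0^L cos²(kπx/L) dx = L/2.
u² = 25/4·sin²(π·x) and (u')² = 25*π^2/4·cos²(π·x), and each of sin², cos² integrates to L/2 = 1/2 over (0, 1).
∫_0^1 u² dx = 25/8, so ||u||_L² = 5*sqrt(2)/4.
∫_0^1 (u')² dx = 25*π^2/8, so ||u'||_L² = 5*sqrt(2)*π/4.
Ratio ||u||_L² / ||u'||_L² = 1/π.
Sharp Poincaré constant on H^1_0(0, 1) is C_P = L/π = 1/π, achieved by sin(π·x).
This is the k = 1 eigenfunction (up to amplitude), so the ratio equals the sharp Poincaré constant exactly.


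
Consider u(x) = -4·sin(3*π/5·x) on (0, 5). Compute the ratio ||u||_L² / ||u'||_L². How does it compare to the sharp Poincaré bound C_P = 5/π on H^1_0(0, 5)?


||u||_L² / ||u'||_L² = 5/(3*π) < C_P = 5/π.

u(x) = -4·sin(3*π/5·x), so u'(x) = -12*π*cos(3*π*x/5)/5.
Writing u(x) = A·sin(kπx/L) with A = -4 and k = 3, use ∫_0^L sin²(kπx/L) dx = L/2 and ∫_0^L cos²(kπx/L) dx = L/2.
u² = 16·sin²(3*π/5·x) and (u')² = 144*π^2/25·cos²(3*π/5·x), and each of sin², cos² integrates to L/2 = 5/2 over (0, 5).
∫_0^5 u² dx = 40, so ||u||_L² = 2*sqrt(10).
∫_0^5 (u')² dx = 72*π^2/5, so ||u'||_L² = 6*sqrt(10)*π/5.
Ratio ||u||_L² / ||u'||_L² = 5/(3*π).
Sharp Poincaré constant on H^1_0(0, 5) is C_P = L/π = 5/π, achieved by sin(π/5·x).
This is the k = 3 harmonic; the ratio L/(kπ) is strictly less than C_P = L/π, consistent with the sharp inequality ||u||_L² ≤ C_P ||u'||_L².


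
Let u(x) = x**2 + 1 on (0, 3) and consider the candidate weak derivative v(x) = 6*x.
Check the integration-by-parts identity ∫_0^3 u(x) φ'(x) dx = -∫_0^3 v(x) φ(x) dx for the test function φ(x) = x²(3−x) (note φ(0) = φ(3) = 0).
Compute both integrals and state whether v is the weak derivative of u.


LHS = -243/10, RHS = -729/10. No, v is not the weak derivative of u.

u(x) = x**2 + 1, classical derivative u'(x) = 2*x.
φ(x) = x²(3−x), so φ'(x) = 3*x*(2 - x).
Note φ(0) = φ(3) = 0, so the boundary term u·φ vanishes.
LHS = ∫_0^3 u(x) φ'(x) dx = ∫_0^3 (-3*x^4 + 6*x^3 - 3*x^2 + 6*x) dx. Term by term:
  ∫_0^3 -3*x^4 dx = -729/5;  ∫_0^3 6*x^3 dx = 243/2;  ∫_0^3 -3*x^2 dx = -27;
  ∫_0^3 6*x dx = 27.
Sum: -729/5 + 243/2 − 27 + 27 = -243/10.
So LHS = -243/10.
∫_0^3 v(x) φ(x) dx = ∫_0^3 (-6*x^4 + 18*x^3) dx. Term by term:
  ∫_0^3 -6*x^4 dx = -1458/5;  ∫_0^3 18*x^3 dx = 729/2.
Sum: -1458/5 + 729/2 = 729/10.
So RHS = -∫_0^3 v(x) φ(x) dx = -729/10.
LHS − RHS = 243/5 ≠ 0, so the identity fails.
(For a valid weak derivative the identity must hold for EVERY test function, in particular this one. The failure shows v is NOT the weak derivative of u.)
Correct weak derivative would be u'(x) = 2*x.


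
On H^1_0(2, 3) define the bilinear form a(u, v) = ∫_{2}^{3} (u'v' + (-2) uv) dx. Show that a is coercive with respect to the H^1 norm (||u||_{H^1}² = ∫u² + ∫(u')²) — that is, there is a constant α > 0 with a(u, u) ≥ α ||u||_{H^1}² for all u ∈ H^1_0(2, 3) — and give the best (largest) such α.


α = (-2 + π^2)/(1 + π^2)

Coercivity of a(·,·) on H^1_0(2, 3) means a(u, u) ≥ α ||u||_{H^1}² for every u ∈ H^1_0.
The interval has length L = 1, and Poincaré/coercivity depend only on L. Here a(u, u) = ∫(u')² + (-2)·∫u².
Here c = -2 < 0 with |c| < (π/L)² = π^2, so coercivity still holds. The condition a(u,u) ≥ α||u||_{H^1}² reads (1−α)∫(u')² ≥ (α−c)∫u². Any admissible α is ≤ 1 (rapidly oscillating u have ∫u²/∫(u')² → 0), and α = 1 would force 0 ≥ (1−c)∫u², impossible since c < 1; so 1−α > 0. By the sharp Poincaré inequality on H^1_0 of an interval of length L, ∫(u')² ≥ (π/L)²∫u² with equality for the first sine mode sin(π(x−x₀)/L) (x₀ the left endpoint), so the inequality holds for all u iff (1−α)(π/L)² ≥ α − c, i.e. α ≤ ((π/L)² + c)/((π/L)² + 1) = (1 + c(L/π)²)/(1 + (L/π)²). (Direct route, valid since c ≤ 0: Poincaré gives c∫u² ≥ c(L/π)²∫(u')², so a(u,u) ≥ (1 + c(L/π)²)∫(u')², while ||u||_{H^1}² ≤ (1 + (L/π)²)∫(u')²; dividing yields the same α.) With (π/L)² = π^2 and c = -2, the largest admissible constant is α = ((π/L)² + c)/((π/L)² + 1).
Simplifying, α = (-2 + π^2)/(1 + π^2).


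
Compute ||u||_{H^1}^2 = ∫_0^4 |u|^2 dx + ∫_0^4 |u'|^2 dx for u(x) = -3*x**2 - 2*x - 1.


||u||_{H^1}^2 = 57548/15

The H^1 norm (squared) on an interval (0, L) is
  ||u||_{H^1}^2 = ∫_0^L u(x)^2 dx + ∫_0^L u'(x)^2 dx.
Compute u'(x) = -6*x - 2.
Then u(x)^2 = 9*x**4 + 12*x**3 + 10*x**2 + 4*x + 1 and u'(x)^2 = 36*x**2 + 24*x + 4.
Integrate each monomial from 0 to 4 using ∫_0^4 c·x^n dx = c·4^(n+1)/(n+1):
  ∫_0^4 u(x)^2 dx = ∫_0^4 (9*x^4 + 12*x^3 + 10*x^2 + 4*x + 1) dx. Term by term:
    ∫_0^4 9*x^4 dx = 9216/5;  ∫_0^4 12*x^3 dx = 768;  ∫_0^4 10*x^2 dx = 640/3;
    ∫_0^4 4*x dx = 32;  ∫_0^4 1 dx = 4.
  Sum: 9216/5 + 768 + 640/3 + 32 + 4 = 42908/15.
  ∫_0^4 u'(x)^2 dx = ∫_0^4 (36*x^2 + 24*x + 4) dx. Term by term:
    ∫_0^4 36*x^2 dx = 768;  ∫_0^4 24*x dx = 192;  ∫_0^4 4 dx = 16.
  Sum: 768 + 192 + 16 = 976.
Adding: ||u||_{H^1}^2 = 42908/15 + 976 = 57548/15.


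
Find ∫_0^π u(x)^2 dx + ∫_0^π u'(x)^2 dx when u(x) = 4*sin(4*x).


||u||_{H^1(0,π)}^2 = 136*π

u'(x) = 16*cos(4*x).
Expand u² and (u')² and integrate term by term on (0, π), using: for integers n ≥ 1, ∫_0^π sin²(nx) dx = ∫_0^π cos²(nx) dx = π/2; for n ≠ n', ∫_0^π sin(nx)sin(n'x) dx = ∫_0^π cos(nx)cos(n'x) dx = 0; and by product-to-sum, ∫_0^π sin(nx)cos(n'x) dx = ½∫_0^π [sin((n+n')x) + sin((n−n')x)] dx, which is 0 when n+n' is even and 2n/(n²−n'²) when n+n' is odd (it need not vanish on (0, π)).
  u² squared terms: (4)²·∫sin(4x)² dx = 16·π/2 = 8*π.
  So ∫_0^π u² dx = 8*π.
  (u')² squared terms: (16)²·∫cos(4x)² dx = 256·π/2 = 128*π.
  So ∫_0^π (u')² dx = 128*π.
||u||_{H^1}^2 = (8*π) + (128*π) = 136*π.


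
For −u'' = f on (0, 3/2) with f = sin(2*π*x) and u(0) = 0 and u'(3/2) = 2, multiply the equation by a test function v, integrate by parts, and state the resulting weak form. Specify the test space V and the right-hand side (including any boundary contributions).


V = {v ∈ H^1(0, 3/2) : v(0) = 0} (test functions vanish at x = 0 where u is specified); weak form: ∫_0^3/2 u'v' dx = ∫_0^3/2 (sin(2*π*x)) v dx + 2·v(3/2) for all v ∈ V.

Multiply both sides by a test function v and integrate from 0 to 3/2:
  ∫_0^3/2 −u''(x) v(x) dx = ∫_0^3/2 f(x) v(x) dx.
Integrate the LHS by parts once:
  ∫_0^3/2 −u'' v dx = −[u'(x) v(x)]_0^3/2 + ∫_0^3/2 u'(x) v'(x) dx.
Thus ∫_0^3/2 u'(x) v'(x) dx = ∫_0^3/2 f(x) v(x) dx + [u'(x) v(x)]_0^3/2.
Choose V so that boundary terms are either known or forced to vanish.
Mixed BC: u(0) = 0 (Dirichlet) and u'(3/2) = 2 (Neumann). Define V = {v ∈ H^1(0, 3/2) : v(0) = 0}. Then [u' v]_0^3/2 = u'(3/2)·v(3/2) − u'(0)·0 = 2·v(3/2).
Weak formulation: find u (satisfying any essential BC) such that ∫_0^3/2 u'(x) v'(x) dx = ∫_0^3/2 f v dx + 2·v(3/2) for all v ∈ V (Dirichlet at 0 absorbed into V; Neumann datum at x = 3/2 contributes the boundary term).
Substituting f(x) = sin(2*π*x), the right-hand side is ∫_0^3/2 (sin(2*π*x)) v dx + 2·v(3/2).


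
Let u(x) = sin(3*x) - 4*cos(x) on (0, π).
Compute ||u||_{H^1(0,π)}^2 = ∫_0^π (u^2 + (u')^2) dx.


||u||_{H^1(0,π)}^2 = 21*π

u'(x) = 4*sin(x) + 3*cos(3*x).
Expand u² and (u')² and integrate term by term on (0, π), using: for integers n ≥ 1, ∫_0^π sin²(nx) dx = ∫_0^π cos²(nx) dx = π/2; for n ≠ n', ∫_0^π sin(nx)sin(n'x) dx = ∫_0^π cos(nx)cos(n'x) dx = 0; and by product-to-sum, ∫_0^π sin(nx)cos(n'x) dx = ½∫_0^π [sin((n+n')x) + sin((n−n')x)] dx, which is 0 when n+n' is even and 2n/(n²−n'²) when n+n' is odd (it need not vanish on (0, π)).
  u² squared terms: (-4)²·∫cos(x)² dx = 16·π/2 = 8*π;  (1)²·∫sin(3x)² dx = 1·π/2 = π/2.
  u² cross terms: 2·(-4)·(1)·∫cos(x)·sin(3x) dx = -8·(0) = 0.
  So ∫_0^π u² dx = 8*π + π/2 + 0 = 17*π/2.
  (u')² squared terms: (3)²·∫cos(3x)² dx = 9·π/2 = 9*π/2;  (4)²·∫sin(x)² dx = 16·π/2 = 8*π.
  (u')² cross terms: 2·(3)·(4)·∫cos(3x)·sin(x) dx = 24·(0) = 0.
  So ∫_0^π (u')² dx = 9*π/2 + 8*π + 0 = 25*π/2.
||u||_{H^1}^2 = (17*π/2) + (25*π/2) = 21*π.


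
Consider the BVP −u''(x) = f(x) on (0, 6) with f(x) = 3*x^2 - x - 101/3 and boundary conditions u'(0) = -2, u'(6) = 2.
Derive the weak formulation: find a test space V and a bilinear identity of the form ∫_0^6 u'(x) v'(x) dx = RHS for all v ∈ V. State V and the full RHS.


V = H^1(0, 6) (v unrestricted at boundary; u is determined up to an additive constant); weak form: ∫_0^6 u'v' dx = ∫_0^6 (3*x^2 - x - 101/3) v dx + 2·v(6) + 2·v(0) for all v ∈ V.

Multiply both sides by a test function v and integrate from 0 to 6:
  ∫_0^6 −u''(x) v(x) dx = ∫_0^6 f(x) v(x) dx.
Integrate the LHS by parts once:
  ∫_0^6 −u'' v dx = −[u'(x) v(x)]_0^6 + ∫_0^6 u'(x) v'(x) dx.
Thus ∫_0^6 u'(x) v'(x) dx = ∫_0^6 f(x) v(x) dx + [u'(x) v(x)]_0^6.
Choose V so that boundary terms are either known or forced to vanish.
u has inhomogeneous Neumann u'(0) = -2, u'(6) = 2. [u' v]_0^6 = (2)·v(6) − (-2)·v(0) = 2·v(6) + 2·v(0). Take V = H^1(0, 6); boundary term becomes part of RHS.
Weak formulation: find u (satisfying any essential BC) such that ∫_0^6 u'(x) v'(x) dx = ∫_0^6 f v dx + 2·v(6) + 2·v(0) for all v ∈ V (Neumann data are natural BCs: they enter the RHS as boundary terms).
Substituting f(x) = 3*x^2 - x - 101/3, the right-hand side is ∫_0^6 (3*x^2 - x - 101/3) v dx + 2·v(6) + 2·v(0).
Compatibility check (pure Neumann): taking v ≡ 1 ∈ V gives 0 = ∫_0^6 f dx + (2) − (-2), i.e. ∫_0^6 f dx must equal u'(0) − u'(6) = -4. Indeed ∫_0^6 (3*x^2 - x - 101/3) dx = -4, so the data are compatible. The solution is then unique only up to an additive constant (fix it e.g. by requiring ∫_0^6 u dx = 0).


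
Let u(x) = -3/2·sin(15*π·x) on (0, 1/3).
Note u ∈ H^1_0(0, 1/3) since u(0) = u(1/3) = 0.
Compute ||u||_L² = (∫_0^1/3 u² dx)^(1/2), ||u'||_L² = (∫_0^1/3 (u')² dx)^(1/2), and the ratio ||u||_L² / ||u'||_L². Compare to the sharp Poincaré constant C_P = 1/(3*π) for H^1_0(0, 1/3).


||u||_L² / ||u'||_L² = 1/(15*π) < C_P = 1/(3*π).

u(x) = -3/2·sin(15*π·x), so u'(x) = -45*π*cos(15*π*x)/2.
Writing u(x) = A·sin(kπx/L) with A = -3/2 and k = 5, use ∫_0^L sin²(kπx/L) dx = L/2 and ∫_0^L cos²(kπx/L) dx = L/2.
u² = 9/4·sin²(15*π·x) and (u')² = 2025*π^2/4·cos²(15*π·x), and each of sin², cos² integrates to L/2 = 1/6 over (0, 1/3).
∫_0^1/3 u² dx = 3/8, so ||u||_L² = sqrt(6)/4.
∫_0^1/3 (u')² dx = 675*π^2/8, so ||u'||_L² = 15*sqrt(6)*π/4.
Ratio ||u||_L² / ||u'||_L² = 1/(15*π).
Sharp Poincaré constant on H^1_0(0, 1/3) is C_P = L/π = 1/(3*π), achieved by sin(3*π·x).
This is the k = 5 harmonic; the ratio L/(kπ) is strictly less than C_P = L/π, consistent with the sharp inequality ||u||_L² ≤ C_P ||u'||_L².


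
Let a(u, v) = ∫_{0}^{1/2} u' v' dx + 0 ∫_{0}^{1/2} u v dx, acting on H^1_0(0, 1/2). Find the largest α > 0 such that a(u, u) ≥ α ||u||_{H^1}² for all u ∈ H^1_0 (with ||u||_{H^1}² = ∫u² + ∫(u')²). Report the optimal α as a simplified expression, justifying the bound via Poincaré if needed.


α = 4*π^2/(1 + 4*π^2)

Coercivity of a(·,·) on H^1_0(0, 1/2) means a(u, u) ≥ α ||u||_{H^1}² for every u ∈ H^1_0.
The interval has length L = 1/2, and Poincaré/coercivity depend only on L. Here a(u, u) = ∫(u')² + (0)·∫u².
Here c = 0, so a(u,u) = ∫(u')² alone. The condition a(u,u) ≥ α||u||_{H^1}² reads (1−α)∫(u')² ≥ (α−c)∫u². Any admissible α is ≤ 1 (rapidly oscillating u have ∫u²/∫(u')² → 0), and α = 1 would force 0 ≥ (1−c)∫u², impossible since c < 1; so 1−α > 0. By the sharp Poincaré inequality on H^1_0 of an interval of length L, ∫(u')² ≥ (π/L)²∫u² with equality for the first sine mode sin(π(x−x₀)/L) (x₀ the left endpoint), so the inequality holds for all u iff (1−α)(π/L)² ≥ α − c, i.e. α ≤ ((π/L)² + c)/((π/L)² + 1) = (1 + c(L/π)²)/(1 + (L/π)²). (Direct route, valid since c ≤ 0: Poincaré gives c∫u² ≥ c(L/π)²∫(u')², so a(u,u) ≥ (1 + c(L/π)²)∫(u')², while ||u||_{H^1}² ≤ (1 + (L/π)²)∫(u')²; dividing yields the same α.) With (π/L)² = 4*π^2 and c = 0, the largest admissible constant is α = ((π/L)² + c)/((π/L)² + 1).
Simplifying, α = 4*π^2/(1 + 4*π^2).


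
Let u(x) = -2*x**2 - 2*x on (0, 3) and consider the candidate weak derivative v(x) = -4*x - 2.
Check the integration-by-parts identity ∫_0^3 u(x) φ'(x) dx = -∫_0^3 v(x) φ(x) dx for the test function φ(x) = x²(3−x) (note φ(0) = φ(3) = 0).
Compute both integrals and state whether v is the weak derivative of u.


LHS = 621/10, RHS = 621/10. Yes, v = u' weakly.

u(x) = -2*x**2 - 2*x, classical derivative u'(x) = -4*x - 2.
φ(x) = x²(3−x), so φ'(x) = 3*x*(2 - x).
Note φ(0) = φ(3) = 0, so the boundary term u·φ vanishes.
LHS = ∫_0^3 u(x) φ'(x) dx = ∫_0^3 (6*x^4 - 6*x^3 - 12*x^2) dx. Term by term:
  ∫_0^3 6*x^4 dx = 1458/5;  ∫_0^3 -6*x^3 dx = -243/2;  ∫_0^3 -12*x^2 dx = -108.
Sum: 1458/5 − 243/2 − 108 = 621/10.
So LHS = 621/10.
∫_0^3 v(x) φ(x) dx = ∫_0^3 (4*x^4 - 10*x^3 - 6*x^2) dx. Term by term:
  ∫_0^3 4*x^4 dx = 972/5;  ∫_0^3 -10*x^3 dx = -405/2;  ∫_0^3 -6*x^2 dx = -54.
Sum: 972/5 − 405/2 − 54 = -621/10.
So RHS = -∫_0^3 v(x) φ(x) dx = 621/10.
LHS = RHS, so the identity holds for this test φ.
Moreover u is smooth here and v(x) = u'(x) = -4*x - 2 pointwise, so the identity holds for every test function. Hence v is the weak derivative of u.


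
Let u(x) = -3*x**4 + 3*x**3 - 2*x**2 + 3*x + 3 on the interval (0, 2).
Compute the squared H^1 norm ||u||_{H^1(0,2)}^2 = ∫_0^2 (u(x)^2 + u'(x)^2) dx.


||u||_{H^1}^2 = 119512/105

The H^1 norm (squared) on an interval (0, L) is
  ||u||_{H^1}^2 = ∫_0^L u(x)^2 dx + ∫_0^L u'(x)^2 dx.
Compute u'(x) = -12*x**3 + 9*x**2 - 4*x + 3.
Then u(x)^2 = 9*x**8 - 18*x**7 + 21*x**6 - 30*x**5 + 4*x**4 + 6*x**3 - 3*x**2 + 18*x + 9 and u'(x)^2 = 144*x**6 - 216*x**5 + 177*x**4 - 144*x**3 + 70*x**2 - 24*x + 9.
Integrate each monomial from 0 to 2 using ∫_0^2 c·x^n dx = c·2^(n+1)/(n+1):
  ∫_0^2 u(x)^2 dx = ∫_0^2 (9*x^8 - 18*x^7 + 21*x^6 - 30*x^5 + 4*x^4 + 6*x^3 - 3*x^2 + 18*x + 9) dx. Term by term:
    ∫_0^2 9*x^8 dx = 512;  ∫_0^2 -18*x^7 dx = -576;  ∫_0^2 21*x^6 dx = 384;
    ∫_0^2 -30*x^5 dx = -320;  ∫_0^2 4*x^4 dx = 128/5;  ∫_0^2 6*x^3 dx = 24;
    ∫_0^2 -3*x^2 dx = -8;  ∫_0^2 18*x dx = 36;  ∫_0^2 9 dx = 18.
  Sum: 512 − 576 + 384 − 320 + 128/5 + 24 − 8 + 36 + 18 = 478/5.
  ∫_0^2 u'(x)^2 dx = ∫_0^2 (144*x^6 - 216*x^5 + 177*x^4 - 144*x^3 + 70*x^2 - 24*x + 9) dx. Term by term:
    ∫_0^2 144*x^6 dx = 18432/7;  ∫_0^2 -216*x^5 dx = -2304;  ∫_0^2 177*x^4 dx = 5664/5;
    ∫_0^2 -144*x^3 dx = -576;  ∫_0^2 70*x^2 dx = 560/3;  ∫_0^2 -24*x dx = -48;
    ∫_0^2 9 dx = 18.
  Sum: 18432/7 − 2304 + 5664/5 − 576 + 560/3 − 48 + 18 = 109474/105.
Adding: ||u||_{H^1}^2 = 478/5 + 109474/105 = 119512/105.


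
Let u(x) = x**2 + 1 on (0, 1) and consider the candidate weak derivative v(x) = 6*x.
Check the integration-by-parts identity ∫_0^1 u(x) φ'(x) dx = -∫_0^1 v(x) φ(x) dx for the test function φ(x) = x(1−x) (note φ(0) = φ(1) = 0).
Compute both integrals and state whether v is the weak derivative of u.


LHS = -1/6, RHS = -1/2. No, v is not the weak derivative of u.

u(x) = x**2 + 1, classical derivative u'(x) = 2*x.
φ(x) = x(1−x), so φ'(x) = 1 - 2*x.
Note φ(0) = φ(1) = 0, so the boundary term u·φ vanishes.
LHS = ∫_0^1 u(x) φ'(x) dx = ∫_0^1 (-2*x^3 + x^2 - 2*x + 1) dx. Term by term:
  ∫_0^1 -2*x^3 dx = -1/2;  ∫_0^1 x^2 dx = 1/3;  ∫_0^1 -2*x dx = -1;
  ∫_0^1 1 dx = 1.
Sum: -1/2 + 1/3 − 1 + 1 = -1/6.
So LHS = -1/6.
∫_0^1 v(x) φ(x) dx = ∫_0^1 (-6*x^3 + 6*x^2) dx. Term by term:
  ∫_0^1 -6*x^3 dx = -3/2;  ∫_0^1 6*x^2 dx = 2.
Sum: -3/2 + 2 = 1/2.
So RHS = -∫_0^1 v(x) φ(x) dx = -1/2.
LHS − RHS = 1/3 ≠ 0, so the identity fails.
(For a valid weak derivative the identity must hold for EVERY test function, in particular this one. The failure shows v is NOT the weak derivative of u.)
Correct weak derivative would be u'(x) = 2*x.


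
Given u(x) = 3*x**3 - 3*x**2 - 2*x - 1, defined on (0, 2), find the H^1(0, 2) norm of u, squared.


||u||_{H^1}^2 = 16426/105

The H^1 norm (squared) on an interval (0, L) is
  ||u||_{H^1}^2 = ∫_0^L u(x)^2 dx + ∫_0^L u'(x)^2 dx.
Compute u'(x) = 9*x**2 - 6*x - 2.
Then u(x)^2 = 9*x**6 - 18*x**5 - 3*x**4 + 6*x**3 + 10*x**2 + 4*x + 1 and u'(x)^2 = 81*x**4 - 108*x**3 + 24*x + 4.
Integrate each monomial from 0 to 2 using ∫_0^2 c·x^n dx = c·2^(n+1)/(n+1):
  ∫_0^2 u(x)^2 dx = ∫_0^2 (9*x^6 - 18*x^5 - 3*x^4 + 6*x^3 + 10*x^2 + 4*x + 1) dx. Term by term:
    ∫_0^2 9*x^6 dx = 1152/7;  ∫_0^2 -18*x^5 dx = -192;  ∫_0^2 -3*x^4 dx = -96/5;
    ∫_0^2 6*x^3 dx = 24;  ∫_0^2 10*x^2 dx = 80/3;  ∫_0^2 4*x dx = 8;
    ∫_0^2 1 dx = 2.
  Sum: 1152/7 − 192 − 96/5 + 24 + 80/3 + 8 + 2 = 1474/105.
  ∫_0^2 u'(x)^2 dx = ∫_0^2 (81*x^4 - 108*x^3 + 24*x + 4) dx. Term by term:
    ∫_0^2 81*x^4 dx = 2592/5;  ∫_0^2 -108*x^3 dx = -432;  ∫_0^2 24*x dx = 48;
    ∫_0^2 4 dx = 8.
  Sum: 2592/5 − 432 + 48 + 8 = 712/5.
Adding: ||u||_{H^1}^2 = 1474/105 + 712/5 = 16426/105.


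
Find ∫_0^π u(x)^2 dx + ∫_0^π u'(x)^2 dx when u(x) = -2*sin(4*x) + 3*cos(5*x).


||u||_{H^1(0,π)}^2 = 832/3 + 151*π

u'(x) = -15*sin(5*x) - 8*cos(4*x).
Expand u² and (u')² and integrate term by term on (0, π), using: for integers n ≥ 1, ∫_0^π sin²(nx) dx = ∫_0^π cos²(nx) dx = π/2; for n ≠ n', ∫_0^π sin(nx)sin(n'x) dx = ∫_0^π cos(nx)cos(n'x) dx = 0; and by product-to-sum, ∫_0^π sin(nx)cos(n'x) dx = ½∫_0^π [sin((n+n')x) + sin((n−n')x)] dx, which is 0 when n+n' is even and 2n/(n²−n'²) when n+n' is odd (it need not vanish on (0, π)).
  u² squared terms: (-2)²·∫sin(4x)² dx = 4·π/2 = 2*π;  (3)²·∫cos(5x)² dx = 9·π/2 = 9*π/2.
  u² cross terms: 2·(-2)·(3)·∫sin(4x)·cos(5x) dx = -12·(-8/9) = 32/3.
  So ∫_0^π u² dx = 2*π + 9*π/2 + 32/3 = 32/3 + 13*π/2.
  (u')² squared terms: (-15)²·∫sin(5x)² dx = 225·π/2 = 225*π/2;  (-8)²·∫cos(4x)² dx = 64·π/2 = 32*π.
  (u')² cross terms: 2·(-15)·(-8)·∫sin(5x)·cos(4x) dx = 240·(10/9) = 800/3.
  So ∫_0^π (u')² dx = 225*π/2 + 32*π + 800/3 = 800/3 + 289*π/2.
||u||_{H^1}^2 = (32/3 + 13*π/2) + (800/3 + 289*π/2) = 832/3 + 151*π.


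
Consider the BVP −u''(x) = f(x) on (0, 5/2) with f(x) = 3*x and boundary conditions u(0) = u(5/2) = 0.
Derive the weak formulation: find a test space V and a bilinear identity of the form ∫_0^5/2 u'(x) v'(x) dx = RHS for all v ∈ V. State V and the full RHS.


V = H^1_0(0, 5/2) (so v(0) = v(5/2) = 0); weak form: ∫_0^5/2 u'v' dx = ∫_0^5/2 (3*x) v dx for all v ∈ V.

Multiply both sides by a test function v and integrate from 0 to 5/2:
  ∫_0^5/2 −u''(x) v(x) dx = ∫_0^5/2 f(x) v(x) dx.
Integrate the LHS by parts once:
  ∫_0^5/2 −u'' v dx = −[u'(x) v(x)]_0^5/2 + ∫_0^5/2 u'(x) v'(x) dx.
Thus ∫_0^5/2 u'(x) v'(x) dx = ∫_0^5/2 f(x) v(x) dx + [u'(x) v(x)]_0^5/2.
Choose V so that boundary terms are either known or forced to vanish.
u is Dirichlet: u(0) = u(5/2) = 0. Let V = H^1_0(0, 5/2); then v(0) = v(5/2) = 0, and [u' v]_0^5/2 = 0.
Weak formulation: find u (satisfying any essential BC) such that ∫_0^5/2 u'(x) v'(x) dx = ∫_0^5/2 f v dx for all v ∈ V.
Substituting f(x) = 3*x, the right-hand side is ∫_0^5/2 (3*x) v dx.


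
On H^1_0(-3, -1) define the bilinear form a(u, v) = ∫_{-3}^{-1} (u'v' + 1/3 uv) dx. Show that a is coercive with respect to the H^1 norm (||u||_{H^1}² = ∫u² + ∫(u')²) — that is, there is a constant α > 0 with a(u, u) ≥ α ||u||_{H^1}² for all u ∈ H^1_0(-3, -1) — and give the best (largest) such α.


α = (4/3 + π^2)/(4 + π^2)

Coercivity of a(·,·) on H^1_0(-3, -1) means a(u, u) ≥ α ||u||_{H^1}² for every u ∈ H^1_0.
The interval has length L = 2, and Poincaré/coercivity depend only on L. Here a(u, u) = ∫(u')² + (1/3)·∫u².
Here 0 < c = 1/3 < 1. The condition a(u,u) ≥ α||u||_{H^1}² reads (1−α)∫(u')² ≥ (α−c)∫u². Any admissible α is ≤ 1 (rapidly oscillating u have ∫u²/∫(u')² → 0), and α = 1 would force 0 ≥ (1−c)∫u², impossible since c < 1; so 1−α > 0. By the sharp Poincaré inequality on H^1_0 of an interval of length L, ∫(u')² ≥ (π/L)²∫u² with equality for the first sine mode sin(π(x−x₀)/L) (x₀ the left endpoint), so the inequality holds for all u iff (1−α)(π/L)² ≥ α − c, i.e. α ≤ ((π/L)² + c)/((π/L)² + 1) = (1 + c(L/π)²)/(1 + (L/π)²). With (π/L)² = π^2/4 and c = 1/3, the largest admissible constant is α = ((π/L)² + c)/((π/L)² + 1).
Simplifying, α = (4/3 + π^2)/(4 + π^2).


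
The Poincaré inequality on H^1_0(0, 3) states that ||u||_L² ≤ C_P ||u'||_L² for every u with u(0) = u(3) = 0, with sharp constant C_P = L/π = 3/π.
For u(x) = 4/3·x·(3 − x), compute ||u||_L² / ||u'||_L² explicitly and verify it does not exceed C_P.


||u||_L² / ||u'||_L² = 3*sqrt(10)/10 < C_P = 3/π.

u(x) = 4/3·x·(3 − x), so u'(x) = 4 - 8*x/3.
u(x) = 4/3·x·(3 − x) vanishes at x = 0 and x = 3, so u ∈ H^1_0(0, 3). Differentiate via the product rule and integrate the resulting polynomials term by term.
  ∫_0^3 u² dx = ∫_0^3 (16*x^4/9 - 32*x^3/3 + 16*x^2) dx. Term by term:
    ∫_0^3 16*x^4/9 dx = 432/5;  ∫_0^3 -32*x^3/3 dx = -216;  ∫_0^3 16*x^2 dx = 144.
  Sum: 432/5 − 216 + 144 = 72/5.
  ∫_0^3 (u')² dx = ∫_0^3 (64*x^2/9 - 64*x/3 + 16) dx. Term by term:
    ∫_0^3 64*x^2/9 dx = 64;  ∫_0^3 -64*x/3 dx = -96;  ∫_0^3 16 dx = 48.
  Sum: 64 − 96 + 48 = 16.
∫_0^3 u² dx = 72/5, so ||u||_L² = 6*sqrt(10)/5.
∫_0^3 (u')² dx = 16, so ||u'||_L² = 4.
Ratio ||u||_L² / ||u'||_L² = 3*sqrt(10)/10.
Sharp Poincaré constant on H^1_0(0, 3) is C_P = L/π = 3/π, achieved by sin(π/3·x).
A polynomial bump cannot attain the sharp Poincaré constant (only the first sine eigenfunction does), so the ratio is strictly less than C_P, consistent with ||u||_L² ≤ C_P ||u'||_L².


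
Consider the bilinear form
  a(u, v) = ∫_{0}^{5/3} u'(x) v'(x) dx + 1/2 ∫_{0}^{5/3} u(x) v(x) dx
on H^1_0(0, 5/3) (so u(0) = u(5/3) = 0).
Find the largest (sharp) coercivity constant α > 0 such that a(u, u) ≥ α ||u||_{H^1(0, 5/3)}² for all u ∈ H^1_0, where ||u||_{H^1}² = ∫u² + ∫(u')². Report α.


α = (25 + 18*π^2)/(2*(25 + 9*π^2))

Coercivity of a(·,·) on H^1_0(0, 5/3) means a(u, u) ≥ α ||u||_{H^1}² for every u ∈ H^1_0.
The interval has length L = 5/3, and Poincaré/coercivity depend only on L. Here a(u, u) = ∫(u')² + (1/2)·∫u².
Here 0 < c = 1/2 < 1. The condition a(u,u) ≥ α||u||_{H^1}² reads (1−α)∫(u')² ≥ (α−c)∫u². Any admissible α is ≤ 1 (rapidly oscillating u have ∫u²/∫(u')² → 0), and α = 1 would force 0 ≥ (1−c)∫u², impossible since c < 1; so 1−α > 0. By the sharp Poincaré inequality on H^1_0 of an interval of length L, ∫(u')² ≥ (π/L)²∫u² with equality for the first sine mode sin(π(x−x₀)/L) (x₀ the left endpoint), so the inequality holds for all u iff (1−α)(π/L)² ≥ α − c, i.e. α ≤ ((π/L)² + c)/((π/L)² + 1) = (1 + c(L/π)²)/(1 + (L/π)²). With (π/L)² = 9*π^2/25 and c = 1/2, the largest admissible constant is α = ((π/L)² + c)/((π/L)² + 1).
Simplifying, α = (25 + 18*π^2)/(2*(25 + 9*π^2)).


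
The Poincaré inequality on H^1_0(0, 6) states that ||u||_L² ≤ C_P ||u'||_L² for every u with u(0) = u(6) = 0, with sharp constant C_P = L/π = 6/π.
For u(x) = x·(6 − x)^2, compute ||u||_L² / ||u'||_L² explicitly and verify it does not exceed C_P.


||u||_L² / ||u'||_L² = 3*sqrt(14)/7 < C_P = 6/π.

u(x) = x·(6 − x)^2, so u'(x) = 3*(x - 6)*(x - 2).
u(x) = x·(6 − x)^2 vanishes at x = 0 and x = 6, so u ∈ H^1_0(0, 6). Differentiate via the product rule and integrate the resulting polynomials term by term.
  ∫_0^6 u² dx = ∫_0^6 (x^6 - 24*x^5 + 216*x^4 - 864*x^3 + 1296*x^2) dx. Term by term:
    ∫_0^6 x^6 dx = 279936/7;  ∫_0^6 -24*x^5 dx = -186624;  ∫_0^6 216*x^4 dx = 1679616/5;
    ∫_0^6 -864*x^3 dx = -279936;  ∫_0^6 1296*x^2 dx = 93312.
  Sum: 279936/7 − 186624 + 1679616/5 − 279936 + 93312 = 93312/35.
  ∫_0^6 (u')² dx = ∫_0^6 (9*x^4 - 144*x^3 + 792*x^2 - 1728*x + 1296) dx. Term by term:
    ∫_0^6 9*x^4 dx = 69984/5;  ∫_0^6 -144*x^3 dx = -46656;  ∫_0^6 792*x^2 dx = 57024;
    ∫_0^6 -1728*x dx = -31104;  ∫_0^6 1296 dx = 7776.
  Sum: 69984/5 − 46656 + 57024 − 31104 + 7776 = 5184/5.
∫_0^6 u² dx = 93312/35, so ||u||_L² = 216*sqrt(70)/35.
∫_0^6 (u')² dx = 5184/5, so ||u'||_L² = 72*sqrt(5)/5.
Ratio ||u||_L² / ||u'||_L² = 3*sqrt(14)/7.
Sharp Poincaré constant on H^1_0(0, 6) is C_P = L/π = 6/π, achieved by sin(π/6·x).
A polynomial bump cannot attain the sharp Poincaré constant (only the first sine eigenfunction does), so the ratio is strictly less than C_P, consistent with ||u||_L² ≤ C_P ||u'||_L².


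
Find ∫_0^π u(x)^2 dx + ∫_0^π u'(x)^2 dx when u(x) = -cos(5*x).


||u||_{H^1(0,π)}^2 = 13*π

u'(x) = 5*sin(5*x).
Expand u² and (u')² and integrate term by term on (0, π), using: for integers n ≥ 1, ∫_0^π sin²(nx) dx = ∫_0^π cos²(nx) dx = π/2; for n ≠ n', ∫_0^π sin(nx)sin(n'x) dx = ∫_0^π cos(nx)cos(n'x) dx = 0; and by product-to-sum, ∫_0^π sin(nx)cos(n'x) dx = ½∫_0^π [sin((n+n')x) + sin((n−n')x)] dx, which is 0 when n+n' is even and 2n/(n²−n'²) when n+n' is odd (it need not vanish on (0, π)).
  u² squared terms: (-1)²·∫cos(5x)² dx = 1·π/2 = π/2.
  So ∫_0^π u² dx = π/2.
  (u')² squared terms: (5)²·∫sin(5x)² dx = 25·π/2 = 25*π/2.
  So ∫_0^π (u')² dx = 25*π/2.
||u||_{H^1}^2 = (π/2) + (25*π/2) = 13*π.


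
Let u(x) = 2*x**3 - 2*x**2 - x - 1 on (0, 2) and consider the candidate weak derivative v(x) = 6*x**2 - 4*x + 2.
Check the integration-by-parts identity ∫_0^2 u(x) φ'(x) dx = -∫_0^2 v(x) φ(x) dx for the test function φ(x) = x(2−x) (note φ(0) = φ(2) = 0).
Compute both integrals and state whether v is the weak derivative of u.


LHS = -44/15, RHS = -104/15. No, v is not the weak derivative of u.

u(x) = 2*x**3 - 2*x**2 - x - 1, classical derivative u'(x) = 6*x**2 - 4*x - 1.
φ(x) = x(2−x), so φ'(x) = 2 - 2*x.
Note φ(0) = φ(2) = 0, so the boundary term u·φ vanishes.
LHS = ∫_0^2 u(x) φ'(x) dx = ∫_0^2 (-4*x^4 + 8*x^3 - 2*x^2 - 2) dx. Term by term:
  ∫_0^2 -4*x^4 dx = -128/5;  ∫_0^2 8*x^3 dx = 32;  ∫_0^2 -2*x^2 dx = -16/3;
  ∫_0^2 -2 dx = -4.
Sum: -128/5 + 32 − 16/3 − 4 = -44/15.
So LHS = -44/15.
∫_0^2 v(x) φ(x) dx = ∫_0^2 (-6*x^4 + 16*x^3 - 10*x^2 + 4*x) dx. Term by term:
  ∫_0^2 -6*x^4 dx = -192/5;  ∫_0^2 16*x^3 dx = 64;  ∫_0^2 -10*x^2 dx = -80/3;
  ∫_0^2 4*x dx = 8.
Sum: -192/5 + 64 − 80/3 + 8 = 104/15.
So RHS = -∫_0^2 v(x) φ(x) dx = -104/15.
LHS − RHS = 4 ≠ 0, so the identity fails.
(For a valid weak derivative the identity must hold for EVERY test function, in particular this one. The failure shows v is NOT the weak derivative of u.)
Correct weak derivative would be u'(x) = 6*x**2 - 4*x - 1.


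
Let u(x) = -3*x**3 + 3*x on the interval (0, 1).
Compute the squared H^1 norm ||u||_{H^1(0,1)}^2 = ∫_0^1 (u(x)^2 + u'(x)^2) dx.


||u||_{H^1}^2 = 276/35

The H^1 norm (squared) on an interval (0, L) is
  ||u||_{H^1}^2 = ∫_0^L u(x)^2 dx + ∫_0^L u'(x)^2 dx.
Compute u'(x) = 3 - 9*x**2.
Then u(x)^2 = 9*x**6 - 18*x**4 + 9*x**2 and u'(x)^2 = 81*x**4 - 54*x**2 + 9.
Integrate each monomial from 0 to 1 using ∫_0^1 c·x^n dx = c·1^(n+1)/(n+1):
  ∫_0^1 u(x)^2 dx = ∫_0^1 (9*x^6 - 18*x^4 + 9*x^2) dx. Term by term:
    ∫_0^1 9*x^6 dx = 9/7;  ∫_0^1 -18*x^4 dx = -18/5;  ∫_0^1 9*x^2 dx = 3.
  Sum: 9/7 − 18/5 + 3 = 24/35.
  ∫_0^1 u'(x)^2 dx = ∫_0^1 (81*x^4 - 54*x^2 + 9) dx. Term by term:
    ∫_0^1 81*x^4 dx = 81/5;  ∫_0^1 -54*x^2 dx = -18;  ∫_0^1 9 dx = 9.
  Sum: 81/5 − 18 + 9 = 36/5.
Adding: ||u||_{H^1}^2 = 24/35 + 36/5 = 276/35.


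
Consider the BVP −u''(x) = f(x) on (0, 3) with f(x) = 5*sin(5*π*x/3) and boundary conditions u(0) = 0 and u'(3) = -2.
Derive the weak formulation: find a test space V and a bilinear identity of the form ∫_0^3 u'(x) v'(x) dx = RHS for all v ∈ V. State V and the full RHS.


V = {v ∈ H^1(0, 3) : v(0) = 0} (test functions vanish at x = 0 where u is specified); weak form: ∫_0^3 u'v' dx = ∫_0^3 (5*sin(5*π*x/3)) v dx − 2·v(3) for all v ∈ V.

Multiply both sides by a test function v and integrate from 0 to 3:
  ∫_0^3 −u''(x) v(x) dx = ∫_0^3 f(x) v(x) dx.
Integrate the LHS by parts once:
  ∫_0^3 −u'' v dx = −[u'(x) v(x)]_0^3 + ∫_0^3 u'(x) v'(x) dx.
Thus ∫_0^3 u'(x) v'(x) dx = ∫_0^3 f(x) v(x) dx + [u'(x) v(x)]_0^3.
Choose V so that boundary terms are either known or forced to vanish.
Mixed BC: u(0) = 0 (Dirichlet) and u'(3) = -2 (Neumann). Define V = {v ∈ H^1(0, 3) : v(0) = 0}. Then [u' v]_0^3 = u'(3)·v(3) − u'(0)·0 = − 2·v(3).
Weak formulation: find u (satisfying any essential BC) such that ∫_0^3 u'(x) v'(x) dx = ∫_0^3 f v dx − 2·v(3) for all v ∈ V (Dirichlet at 0 absorbed into V; Neumann datum at x = 3 contributes the boundary term).
Substituting f(x) = 5*sin(5*π*x/3), the right-hand side is ∫_0^3 (5*sin(5*π*x/3)) v dx − 2·v(3).


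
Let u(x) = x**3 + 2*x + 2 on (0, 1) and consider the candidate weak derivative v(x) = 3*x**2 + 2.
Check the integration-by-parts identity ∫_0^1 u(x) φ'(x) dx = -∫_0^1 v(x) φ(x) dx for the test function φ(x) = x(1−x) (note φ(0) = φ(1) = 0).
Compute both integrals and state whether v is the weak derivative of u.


LHS = -29/60, RHS = -29/60. Yes, v = u' weakly.

u(x) = x**3 + 2*x + 2, classical derivative u'(x) = 3*x**2 + 2.
φ(x) = x(1−x), so φ'(x) = 1 - 2*x.
Note φ(0) = φ(1) = 0, so the boundary term u·φ vanishes.
LHS = ∫_0^1 u(x) φ'(x) dx = ∫_0^1 (-2*x^4 + x^3 - 4*x^2 - 2*x + 2) dx. Term by term:
  ∫_0^1 -2*x^4 dx = -2/5;  ∫_0^1 x^3 dx = 1/4;  ∫_0^1 -4*x^2 dx = -4/3;
  ∫_0^1 -2*x dx = -1;  ∫_0^1 2 dx = 2.
Sum: -2/5 + 1/4 − 4/3 − 1 + 2 = -29/60.
So LHS = -29/60.
∫_0^1 v(x) φ(x) dx = ∫_0^1 (-3*x^4 + 3*x^3 - 2*x^2 + 2*x) dx. Term by term:
  ∫_0^1 -3*x^4 dx = -3/5;  ∫_0^1 3*x^3 dx = 3/4;  ∫_0^1 -2*x^2 dx = -2/3;
  ∫_0^1 2*x dx = 1.
Sum: -3/5 + 3/4 − 2/3 + 1 = 29/60.
So RHS = -∫_0^1 v(x) φ(x) dx = -29/60.
LHS = RHS, so the identity holds for this test φ.
Moreover u is smooth here and v(x) = u'(x) = 3*x**2 + 2 pointwise, so the identity holds for every test function. Hence v is the weak derivative of u.


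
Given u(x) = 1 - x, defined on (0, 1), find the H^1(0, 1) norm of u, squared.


||u||_{H^1}^2 = 4/3

The H^1 norm (squared) on an interval (0, L) is
  ||u||_{H^1}^2 = ∫_0^L u(x)^2 dx + ∫_0^L u'(x)^2 dx.
Compute u'(x) = -1.
Then u(x)^2 = x**2 - 2*x + 1 and u'(x)^2 = 1.
Integrate each monomial from 0 to 1 using ∫_0^1 c·x^n dx = c·1^(n+1)/(n+1):
  ∫_0^1 u(x)^2 dx = ∫_0^1 (x^2 - 2*x + 1) dx. Term by term:
    ∫_0^1 x^2 dx = 1/3;  ∫_0^1 -2*x dx = -1;  ∫_0^1 1 dx = 1.
  Sum: 1/3 − 1 + 1 = 1/3.
  ∫_0^1 u'(x)^2 dx = ∫_0^1 (1) dx. Term by term:
    ∫_0^1 1 dx = 1.
Adding: ||u||_{H^1}^2 = 1/3 + 1 = 4/3.


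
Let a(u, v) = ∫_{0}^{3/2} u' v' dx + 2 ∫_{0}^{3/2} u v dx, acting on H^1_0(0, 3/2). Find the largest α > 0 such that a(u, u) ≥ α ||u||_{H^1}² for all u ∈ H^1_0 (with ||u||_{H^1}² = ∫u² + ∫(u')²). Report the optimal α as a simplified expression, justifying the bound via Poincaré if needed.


α = 1

Coercivity of a(·,·) on H^1_0(0, 3/2) means a(u, u) ≥ α ||u||_{H^1}² for every u ∈ H^1_0.
The interval has length L = 3/2, and Poincaré/coercivity depend only on L. Here a(u, u) = ∫(u')² + (2)·∫u².
Here c = 2 ≥ 1, so a(u,u) = ∫(u')² + c∫u² ≥ ∫(u')² + ∫u² = ||u||_{H^1}², i.e. α = 1 works. No larger α is possible: a(u,u) ≥ α||u||_{H^1}² means (1−α)∫(u')² ≥ (α−c)∫u², and for the modes u_n = sin(nπ(x−x₀)/L) (x₀ the left endpoint) one has ∫u_n²/∫(u_n')² = (L/(nπ))² → 0, so a(u_n,u_n)/||u_n||_{H^1}² → 1. Hence the optimal constant is α = 1.
Therefore α = 1.


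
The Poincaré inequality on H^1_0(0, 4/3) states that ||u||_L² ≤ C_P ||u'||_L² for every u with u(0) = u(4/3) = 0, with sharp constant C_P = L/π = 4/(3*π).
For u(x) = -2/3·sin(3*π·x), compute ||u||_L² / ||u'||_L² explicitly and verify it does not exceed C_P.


||u||_L² / ||u'||_L² = 1/(3*π) < C_P = 4/(3*π).

u(x) = -2/3·sin(3*π·x), so u'(x) = -2*π*cos(3*π*x).
Writing u(x) = A·sin(kπx/L) with A = -2/3 and k = 4, use ∫_0^L sin²(kπx/L) dx = L/2 and ∫_0^L cos²(kπx/L) dx = L/2.
u² = 4/9·sin²(3*π·x) and (u')² = 4*π^2·cos²(3*π·x), and each of sin², cos² integrates to L/2 = 2/3 over (0, 4/3).
∫_0^4/3 u² dx = 8/27, so ||u||_L² = 2*sqrt(6)/9.
∫_0^4/3 (u')² dx = 8*π^2/3, so ||u'||_L² = 2*sqrt(6)*π/3.
Ratio ||u||_L² / ||u'||_L² = 1/(3*π).
Sharp Poincaré constant on H^1_0(0, 4/3) is C_P = L/π = 4/(3*π), achieved by sin(3*π/4·x).
This is the k = 4 harmonic; the ratio L/(kπ) is strictly less than C_P = L/π, consistent with the sharp inequality ||u||_L² ≤ C_P ||u'||_L².


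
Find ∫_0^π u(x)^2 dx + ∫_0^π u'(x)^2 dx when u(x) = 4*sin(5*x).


||u||_{H^1(0,π)}^2 = 208*π

u'(x) = 20*cos(5*x).
Expand u² and (u')² and integrate term by term on (0, π), using: for integers n ≥ 1, ∫_0^π sin²(nx) dx = ∫_0^π cos²(nx) dx = π/2; for n ≠ n', ∫_0^π sin(nx)sin(n'x) dx = ∫_0^π cos(nx)cos(n'x) dx = 0; and by product-to-sum, ∫_0^π sin(nx)cos(n'x) dx = ½∫_0^π [sin((n+n')x) + sin((n−n')x)] dx, which is 0 when n+n' is even and 2n/(n²−n'²) when n+n' is odd (it need not vanish on (0, π)).
  u² squared terms: (4)²·∫sin(5x)² dx = 16·π/2 = 8*π.
  So ∫_0^π u² dx = 8*π.
  (u')² squared terms: (20)²·∫cos(5x)² dx = 400·π/2 = 200*π.
  So ∫_0^π (u')² dx = 200*π.
||u||_{H^1}^2 = (8*π) + (200*π) = 208*π.


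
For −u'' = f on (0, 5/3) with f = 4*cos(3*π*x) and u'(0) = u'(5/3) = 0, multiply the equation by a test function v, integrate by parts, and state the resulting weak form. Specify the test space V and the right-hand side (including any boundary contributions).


V = H^1(0, 5/3) (no boundary constraint on v; u is determined up to an additive constant); weak form: ∫_0^5/3 u'v' dx = ∫_0^5/3 (4*cos(3*π*x)) v dx for all v ∈ V.

Multiply both sides by a test function v and integrate from 0 to 5/3:
  ∫_0^5/3 −u''(x) v(x) dx = ∫_0^5/3 f(x) v(x) dx.
Integrate the LHS by parts once:
  ∫_0^5/3 −u'' v dx = −[u'(x) v(x)]_0^5/3 + ∫_0^5/3 u'(x) v'(x) dx.
Thus ∫_0^5/3 u'(x) v'(x) dx = ∫_0^5/3 f(x) v(x) dx + [u'(x) v(x)]_0^5/3.
Choose V so that boundary terms are either known or forced to vanish.
u has homogeneous Neumann: u'(0) = u'(5/3) = 0. So [u' v]_0^5/3 = 0·v(5/3) − 0·v(0) = 0 for any v; take V = H^1(0, 5/3).
Weak formulation: find u (satisfying any essential BC) such that ∫_0^5/3 u'(x) v'(x) dx = ∫_0^5/3 f v dx for all v ∈ V (homogeneous Neumann, so boundary terms vanish).
Substituting f(x) = 4*cos(3*π*x), the right-hand side is ∫_0^5/3 (4*cos(3*π*x)) v dx.
Compatibility check (pure Neumann): taking v ≡ 1 ∈ V gives 0 = ∫_0^5/3 f dx + (0) − (0), i.e. ∫_0^5/3 f dx must equal u'(0) − u'(5/3) = 0. Indeed ∫_0^5/3 (4*cos(3*π*x)) dx = 0, so the data are compatible. The solution is then unique only up to an additive constant (fix it e.g. by requiring ∫_0^5/3 u dx = 0).
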